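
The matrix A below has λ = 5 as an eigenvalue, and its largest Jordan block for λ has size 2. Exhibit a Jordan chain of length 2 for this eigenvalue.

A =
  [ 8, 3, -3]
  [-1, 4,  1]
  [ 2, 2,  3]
A Jordan chain for λ = 5 of length 2:
v_1 = (3, -1, 2)ᵀ
v_2 = (1, 0, 0)ᵀ

Let N = A − (5)·I. We want v_2 with N^2 v_2 = 0 but N^1 v_2 ≠ 0; then v_{j-1} := N · v_j for j = 2, …, 2.

Pick v_2 = (1, 0, 0)ᵀ.
Then v_1 = N · v_2 = (3, -1, 2)ᵀ.

Sanity check: (A − (5)·I) v_1 = (0, 0, 0)ᵀ = 0. ✓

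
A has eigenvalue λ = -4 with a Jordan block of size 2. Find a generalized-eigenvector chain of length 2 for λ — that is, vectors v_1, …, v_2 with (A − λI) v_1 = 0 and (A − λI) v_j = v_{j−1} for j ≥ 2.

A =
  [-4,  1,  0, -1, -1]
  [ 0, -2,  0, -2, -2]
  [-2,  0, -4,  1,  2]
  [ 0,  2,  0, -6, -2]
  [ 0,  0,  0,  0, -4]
A Jordan chain for λ = -4 of length 2:
v_1 = (0, 0, -2, 0, 0)ᵀ
v_2 = (1, 0, 0, 0, 0)ᵀ

Let N = A − (-4)·I. We want v_2 with N^2 v_2 = 0 but N^1 v_2 ≠ 0; then v_{j-1} := N · v_j for j = 2, …, 2.

Pick v_2 = (1, 0, 0, 0, 0)ᵀ.
Then v_1 = N · v_2 = (0, 0, -2, 0, 0)ᵀ.

Sanity check: (A − (-4)·I) v_1 = (0, 0, 0, 0, 0)ᵀ = 0. ✓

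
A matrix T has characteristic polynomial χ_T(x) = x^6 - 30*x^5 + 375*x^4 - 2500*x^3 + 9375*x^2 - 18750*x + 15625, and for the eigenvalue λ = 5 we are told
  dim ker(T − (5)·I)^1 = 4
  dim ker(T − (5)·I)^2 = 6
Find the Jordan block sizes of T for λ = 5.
Block sizes for λ = 5: [2, 2, 1, 1]

From the dimensions of kernels of powers, the number of Jordan blocks of size at least j is d_j − d_{j−1} where d_j = dim ker(N^j) (with d_0 = 0). Computing the differences gives [4, 2].
The number of blocks of size exactly k is (#blocks of size ≥ k) − (#blocks of size ≥ k + 1), so the partition is: 2 block(s) of size 1, 2 block(s) of size 2.
In nonincreasing order the block sizes are [2, 2, 1, 1].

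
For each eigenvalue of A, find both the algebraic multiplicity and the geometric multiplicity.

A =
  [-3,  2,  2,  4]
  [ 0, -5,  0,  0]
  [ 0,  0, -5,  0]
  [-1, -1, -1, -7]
λ = -5: alg = 4, geom = 3

Step 1 — factor the characteristic polynomial to read off the algebraic multiplicities:
  χ_A(x) = (x + 5)^4

Step 2 — compute geometric multiplicities via the rank-nullity identity g(λ) = n − rank(A − λI):
  rank(A − (-5)·I) = 1, so dim ker(A − (-5)·I) = n − 1 = 3

Summary:
  λ = -5: algebraic multiplicity = 4, geometric multiplicity = 3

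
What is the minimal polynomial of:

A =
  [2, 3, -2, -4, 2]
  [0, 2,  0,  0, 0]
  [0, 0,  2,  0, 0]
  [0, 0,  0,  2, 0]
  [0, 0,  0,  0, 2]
x^2 - 4*x + 4

The characteristic polynomial is χ_A(x) = (x - 2)^5, so the eigenvalues are known. The minimal polynomial is
  m_A(x) = Π_λ (x − λ)^{k_λ}
where k_λ is the size of the *largest* Jordan block for λ (equivalently, the smallest k with (A − λI)^k v = 0 for every generalised eigenvector v of λ).

  λ = 2: largest Jordan block has size 2, contributing (x − 2)^2

So m_A(x) = (x - 2)^2 = x^2 - 4*x + 4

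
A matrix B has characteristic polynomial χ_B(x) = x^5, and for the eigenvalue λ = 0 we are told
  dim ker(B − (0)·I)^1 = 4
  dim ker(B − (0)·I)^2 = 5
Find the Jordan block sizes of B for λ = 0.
Block sizes for λ = 0: [2, 1, 1, 1]

From the dimensions of kernels of powers, the number of Jordan blocks of size at least j is d_j − d_{j−1} where d_j = dim ker(N^j) (with d_0 = 0). Computing the differences gives [4, 1].
The number of blocks of size exactly k is (#blocks of size ≥ k) − (#blocks of size ≥ k + 1), so the partition is: 3 block(s) of size 1, 1 block(s) of size 2.
In nonincreasing order the block sizes are [2, 1, 1, 1].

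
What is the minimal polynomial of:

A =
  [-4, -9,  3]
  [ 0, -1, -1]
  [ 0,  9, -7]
x^2 + 8*x + 16

The characteristic polynomial is χ_A(x) = (x + 4)^3, so the eigenvalues are known. The minimal polynomial is
  m_A(x) = Π_λ (x − λ)^{k_λ}
where k_λ is the size of the *largest* Jordan block for λ (equivalently, the smallest k with (A − λI)^k v = 0 for every generalised eigenvector v of λ).

  λ = -4: largest Jordan block has size 2, contributing (x + 4)^2

So m_A(x) = (x + 4)^2 = x^2 + 8*x + 16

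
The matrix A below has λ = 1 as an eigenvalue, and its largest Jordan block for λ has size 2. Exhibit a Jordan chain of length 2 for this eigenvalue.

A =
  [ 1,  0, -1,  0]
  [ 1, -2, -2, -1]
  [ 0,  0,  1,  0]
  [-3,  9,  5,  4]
A Jordan chain for λ = 1 of length 2:
v_1 = (0, 1, 0, -3)ᵀ
v_2 = (1, 0, 0, 0)ᵀ

Let N = A − (1)·I. We want v_2 with N^2 v_2 = 0 but N^1 v_2 ≠ 0; then v_{j-1} := N · v_j for j = 2, …, 2.

Pick v_2 = (1, 0, 0, 0)ᵀ.
Then v_1 = N · v_2 = (0, 1, 0, -3)ᵀ.

Sanity check: (A − (1)·I) v_1 = (0, 0, 0, 0)ᵀ = 0. ✓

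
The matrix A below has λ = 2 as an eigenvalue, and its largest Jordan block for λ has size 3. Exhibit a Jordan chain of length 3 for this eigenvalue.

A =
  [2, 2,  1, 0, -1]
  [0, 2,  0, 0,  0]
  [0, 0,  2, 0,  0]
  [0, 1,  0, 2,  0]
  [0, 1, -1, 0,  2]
A Jordan chain for λ = 2 of length 3:
v_1 = (-1, 0, 0, 0, 0)ᵀ
v_2 = (2, 0, 0, 1, 1)ᵀ
v_3 = (0, 1, 0, 0, 0)ᵀ

Let N = A − (2)·I. We want v_3 with N^3 v_3 = 0 but N^2 v_3 ≠ 0; then v_{j-1} := N · v_j for j = 3, …, 2.

Pick v_3 = (0, 1, 0, 0, 0)ᵀ.
Then v_2 = N · v_3 = (2, 0, 0, 1, 1)ᵀ.
Then v_1 = N · v_2 = (-1, 0, 0, 0, 0)ᵀ.

Sanity check: (A − (2)·I) v_1 = (0, 0, 0, 0, 0)ᵀ = 0. ✓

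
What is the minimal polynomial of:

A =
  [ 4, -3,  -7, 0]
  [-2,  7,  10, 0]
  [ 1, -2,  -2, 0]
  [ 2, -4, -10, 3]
x^3 - 9*x^2 + 27*x - 27

The characteristic polynomial is χ_A(x) = (x - 3)^4, so the eigenvalues are known. The minimal polynomial is
  m_A(x) = Π_λ (x − λ)^{k_λ}
where k_λ is the size of the *largest* Jordan block for λ (equivalently, the smallest k with (A − λI)^k v = 0 for every generalised eigenvector v of λ).

  λ = 3: largest Jordan block has size 3, contributing (x − 3)^3

So m_A(x) = (x - 3)^3 = x^3 - 9*x^2 + 27*x - 27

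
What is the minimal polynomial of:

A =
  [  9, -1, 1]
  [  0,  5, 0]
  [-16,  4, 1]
x^2 - 10*x + 25

The characteristic polynomial is χ_A(x) = (x - 5)^3, so the eigenvalues are known. The minimal polynomial is
  m_A(x) = Π_λ (x − λ)^{k_λ}
where k_λ is the size of the *largest* Jordan block for λ (equivalently, the smallest k with (A − λI)^k v = 0 for every generalised eigenvector v of λ).

  λ = 5: largest Jordan block has size 2, contributing (x − 5)^2

So m_A(x) = (x - 5)^2 = x^2 - 10*x + 25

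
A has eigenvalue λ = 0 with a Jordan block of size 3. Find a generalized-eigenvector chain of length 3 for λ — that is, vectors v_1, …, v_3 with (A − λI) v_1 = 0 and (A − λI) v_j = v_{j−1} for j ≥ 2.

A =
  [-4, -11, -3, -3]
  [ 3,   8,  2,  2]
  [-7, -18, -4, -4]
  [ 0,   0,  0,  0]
A Jordan chain for λ = 0 of length 3:
v_1 = (4, -2, 2, 0)ᵀ
v_2 = (-4, 3, -7, 0)ᵀ
v_3 = (1, 0, 0, 0)ᵀ

Let N = A − (0)·I. We want v_3 with N^3 v_3 = 0 but N^2 v_3 ≠ 0; then v_{j-1} := N · v_j for j = 3, …, 2.

Pick v_3 = (1, 0, 0, 0)ᵀ.
Then v_2 = N · v_3 = (-4, 3, -7, 0)ᵀ.
Then v_1 = N · v_2 = (4, -2, 2, 0)ᵀ.

Sanity check: (A − (0)·I) v_1 = (0, 0, 0, 0)ᵀ = 0. ✓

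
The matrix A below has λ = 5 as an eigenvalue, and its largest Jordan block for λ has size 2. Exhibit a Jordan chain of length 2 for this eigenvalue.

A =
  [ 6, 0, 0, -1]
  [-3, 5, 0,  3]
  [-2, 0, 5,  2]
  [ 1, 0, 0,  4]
A Jordan chain for λ = 5 of length 2:
v_1 = (1, -3, -2, 1)ᵀ
v_2 = (1, 0, 0, 0)ᵀ

Let N = A − (5)·I. We want v_2 with N^2 v_2 = 0 but N^1 v_2 ≠ 0; then v_{j-1} := N · v_j for j = 2, …, 2.

Pick v_2 = (1, 0, 0, 0)ᵀ.
Then v_1 = N · v_2 = (1, -3, -2, 1)ᵀ.

Sanity check: (A − (5)·I) v_1 = (0, 0, 0, 0)ᵀ = 0. ✓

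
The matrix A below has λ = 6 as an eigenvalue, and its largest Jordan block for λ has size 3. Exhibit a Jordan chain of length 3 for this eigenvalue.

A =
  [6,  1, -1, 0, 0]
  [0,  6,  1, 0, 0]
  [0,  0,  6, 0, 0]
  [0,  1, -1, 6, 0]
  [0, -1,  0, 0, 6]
A Jordan chain for λ = 6 of length 3:
v_1 = (1, 0, 0, 1, -1)ᵀ
v_2 = (-1, 1, 0, -1, 0)ᵀ
v_3 = (0, 0, 1, 0, 0)ᵀ

Let N = A − (6)·I. We want v_3 with N^3 v_3 = 0 but N^2 v_3 ≠ 0; then v_{j-1} := N · v_j for j = 3, …, 2.

Pick v_3 = (0, 0, 1, 0, 0)ᵀ.
Then v_2 = N · v_3 = (-1, 1, 0, -1, 0)ᵀ.
Then v_1 = N · v_2 = (1, 0, 0, 1, -1)ᵀ.

Sanity check: (A − (6)·I) v_1 = (0, 0, 0, 0, 0)ᵀ = 0. ✓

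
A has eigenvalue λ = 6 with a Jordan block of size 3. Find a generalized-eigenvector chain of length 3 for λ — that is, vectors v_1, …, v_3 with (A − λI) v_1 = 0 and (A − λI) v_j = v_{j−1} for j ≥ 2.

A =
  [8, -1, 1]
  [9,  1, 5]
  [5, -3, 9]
A Jordan chain for λ = 6 of length 3:
v_1 = (0, -2, -2)ᵀ
v_2 = (2, 9, 5)ᵀ
v_3 = (1, 0, 0)ᵀ

Let N = A − (6)·I. We want v_3 with N^3 v_3 = 0 but N^2 v_3 ≠ 0; then v_{j-1} := N · v_j for j = 3, …, 2.

Pick v_3 = (1, 0, 0)ᵀ.
Then v_2 = N · v_3 = (2, 9, 5)ᵀ.
Then v_1 = N · v_2 = (0, -2, -2)ᵀ.

Sanity check: (A − (6)·I) v_1 = (0, 0, 0)ᵀ = 0. ✓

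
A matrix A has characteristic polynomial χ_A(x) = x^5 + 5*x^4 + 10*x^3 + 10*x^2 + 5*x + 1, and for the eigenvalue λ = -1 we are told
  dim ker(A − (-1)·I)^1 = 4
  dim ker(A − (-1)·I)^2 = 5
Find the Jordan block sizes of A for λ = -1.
Block sizes for λ = -1: [2, 1, 1, 1]

From the dimensions of kernels of powers, the number of Jordan blocks of size at least j is d_j − d_{j−1} where d_j = dim ker(N^j) (with d_0 = 0). Computing the differences gives [4, 1].
The number of blocks of size exactly k is (#blocks of size ≥ k) − (#blocks of size ≥ k + 1), so the partition is: 3 block(s) of size 1, 1 block(s) of size 2.
In nonincreasing order the block sizes are [2, 1, 1, 1].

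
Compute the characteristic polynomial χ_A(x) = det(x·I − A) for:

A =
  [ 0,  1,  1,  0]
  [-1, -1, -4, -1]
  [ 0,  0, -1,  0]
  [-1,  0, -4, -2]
x^4 + 4*x^3 + 6*x^2 + 4*x + 1

Expanding det(x·I − A) (e.g. by cofactor expansion or by noting that A is similar to its Jordan form J, which has the same characteristic polynomial as A) gives
  χ_A(x) = x^4 + 4*x^3 + 6*x^2 + 4*x + 1
which factors as (x + 1)^4. The eigenvalues (with algebraic multiplicities) are λ = -1 with multiplicity 4.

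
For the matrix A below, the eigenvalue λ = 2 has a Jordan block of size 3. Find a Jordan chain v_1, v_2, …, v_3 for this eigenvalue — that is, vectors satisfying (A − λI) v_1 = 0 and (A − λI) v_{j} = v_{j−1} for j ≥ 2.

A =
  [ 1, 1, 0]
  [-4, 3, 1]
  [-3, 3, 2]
A Jordan chain for λ = 2 of length 3:
v_1 = (-3, -3, -9)ᵀ
v_2 = (-1, -4, -3)ᵀ
v_3 = (1, 0, 0)ᵀ

Let N = A − (2)·I. We want v_3 with N^3 v_3 = 0 but N^2 v_3 ≠ 0; then v_{j-1} := N · v_j for j = 3, …, 2.

Pick v_3 = (1, 0, 0)ᵀ.
Then v_2 = N · v_3 = (-1, -4, -3)ᵀ.
Then v_1 = N · v_2 = (-3, -3, -9)ᵀ.

Sanity check: (A − (2)·I) v_1 = (0, 0, 0)ᵀ = 0. ✓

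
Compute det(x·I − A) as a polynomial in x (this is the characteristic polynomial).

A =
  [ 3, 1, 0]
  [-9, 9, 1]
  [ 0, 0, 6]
x^3 - 18*x^2 + 108*x - 216

Expanding det(x·I − A) (e.g. by cofactor expansion or by noting that A is similar to its Jordan form J, which has the same characteristic polynomial as A) gives
  χ_A(x) = x^3 - 18*x^2 + 108*x - 216
which factors as (x - 6)^3. The eigenvalues (with algebraic multiplicities) are λ = 6 with multiplicity 3.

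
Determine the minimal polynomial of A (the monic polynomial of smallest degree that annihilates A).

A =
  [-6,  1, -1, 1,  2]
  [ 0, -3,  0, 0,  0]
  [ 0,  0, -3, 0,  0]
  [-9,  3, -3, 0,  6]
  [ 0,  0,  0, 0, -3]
x^2 + 6*x + 9

The characteristic polynomial is χ_A(x) = (x + 3)^5, so the eigenvalues are known. The minimal polynomial is
  m_A(x) = Π_λ (x − λ)^{k_λ}
where k_λ is the size of the *largest* Jordan block for λ (equivalently, the smallest k with (A − λI)^k v = 0 for every generalised eigenvector v of λ).

  λ = -3: largest Jordan block has size 2, contributing (x + 3)^2

So m_A(x) = (x + 3)^2 = x^2 + 6*x + 9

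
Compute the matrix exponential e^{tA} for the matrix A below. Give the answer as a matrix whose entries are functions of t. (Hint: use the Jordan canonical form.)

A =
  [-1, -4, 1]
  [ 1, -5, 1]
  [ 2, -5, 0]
e^{tA} =
  [-t^2*exp(-2*t)/2 + t*exp(-2*t) + exp(-2*t), 3*t^2*exp(-2*t)/2 - 4*t*exp(-2*t), -t^2*exp(-2*t)/2 + t*exp(-2*t)]
  [t*exp(-2*t), -3*t*exp(-2*t) + exp(-2*t), t*exp(-2*t)]
  [t^2*exp(-2*t)/2 + 2*t*exp(-2*t), -3*t^2*exp(-2*t)/2 - 5*t*exp(-2*t), t^2*exp(-2*t)/2 + 2*t*exp(-2*t) + exp(-2*t)]

Strategy: write A = P · J · P⁻¹ where J is a Jordan canonical form, so e^{tA} = P · e^{tJ} · P⁻¹, and e^{tJ} can be computed block-by-block.

A has Jordan form
J =
  [-2,  1,  0]
  [ 0, -2,  1]
  [ 0,  0, -2]
(up to reordering of blocks).

Per-block formulas:
  For a 3×3 Jordan block J_3(-2): exp(t · J_3(-2)) = e^(-2t)·(I + t·N + (t^2/2)·N^2), where N is the 3×3 nilpotent shift.

After assembling e^{tJ} and conjugating by P, we get:

e^{tA} =
  [-t^2*exp(-2*t)/2 + t*exp(-2*t) + exp(-2*t), 3*t^2*exp(-2*t)/2 - 4*t*exp(-2*t), -t^2*exp(-2*t)/2 + t*exp(-2*t)]
  [t*exp(-2*t), -3*t*exp(-2*t) + exp(-2*t), t*exp(-2*t)]
  [t^2*exp(-2*t)/2 + 2*t*exp(-2*t), -3*t^2*exp(-2*t)/2 - 5*t*exp(-2*t), t^2*exp(-2*t)/2 + 2*t*exp(-2*t) + exp(-2*t)]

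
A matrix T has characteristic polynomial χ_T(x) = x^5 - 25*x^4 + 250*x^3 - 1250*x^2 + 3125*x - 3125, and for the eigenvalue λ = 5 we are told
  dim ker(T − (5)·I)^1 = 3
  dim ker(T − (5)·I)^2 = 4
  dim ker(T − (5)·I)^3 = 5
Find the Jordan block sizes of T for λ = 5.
Block sizes for λ = 5: [3, 1, 1]

From the dimensions of kernels of powers, the number of Jordan blocks of size at least j is d_j − d_{j−1} where d_j = dim ker(N^j) (with d_0 = 0). Computing the differences gives [3, 1, 1].
The number of blocks of size exactly k is (#blocks of size ≥ k) − (#blocks of size ≥ k + 1), so the partition is: 2 block(s) of size 1, 1 block(s) of size 3.
In nonincreasing order the block sizes are [3, 1, 1].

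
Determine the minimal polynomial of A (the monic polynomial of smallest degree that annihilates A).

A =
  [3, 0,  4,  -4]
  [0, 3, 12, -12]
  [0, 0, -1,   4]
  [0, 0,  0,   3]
x^2 - 2*x - 3

The characteristic polynomial is χ_A(x) = (x - 3)^3*(x + 1), so the eigenvalues are known. The minimal polynomial is
  m_A(x) = Π_λ (x − λ)^{k_λ}
where k_λ is the size of the *largest* Jordan block for λ (equivalently, the smallest k with (A − λI)^k v = 0 for every generalised eigenvector v of λ).

  λ = -1: largest Jordan block has size 1, contributing (x + 1)
  λ = 3: largest Jordan block has size 1, contributing (x − 3)

So m_A(x) = (x - 3)*(x + 1) = x^2 - 2*x - 3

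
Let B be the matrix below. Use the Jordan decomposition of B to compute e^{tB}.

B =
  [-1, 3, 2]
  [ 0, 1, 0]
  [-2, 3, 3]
e^{tB} =
  [-2*t*exp(t) + exp(t), 3*t*exp(t), 2*t*exp(t)]
  [0, exp(t), 0]
  [-2*t*exp(t), 3*t*exp(t), 2*t*exp(t) + exp(t)]

Strategy: write B = P · J · P⁻¹ where J is a Jordan canonical form, so e^{tB} = P · e^{tJ} · P⁻¹, and e^{tJ} can be computed block-by-block.

B has Jordan form
J =
  [1, 1, 0]
  [0, 1, 0]
  [0, 0, 1]
(up to reordering of blocks).

Per-block formulas:
  For a 2×2 Jordan block J_2(1): exp(t · J_2(1)) = e^(1t)·(I + t·N), where N is the 2×2 nilpotent shift.
  For a 1×1 block at λ = 1: exp(t · [1]) = [e^(1t)].

After assembling e^{tJ} and conjugating by P, we get:

e^{tB} =
  [-2*t*exp(t) + exp(t), 3*t*exp(t), 2*t*exp(t)]
  [0, exp(t), 0]
  [-2*t*exp(t), 3*t*exp(t), 2*t*exp(t) + exp(t)]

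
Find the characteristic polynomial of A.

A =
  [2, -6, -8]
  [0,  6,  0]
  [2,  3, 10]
x^3 - 18*x^2 + 108*x - 216

Expanding det(x·I − A) (e.g. by cofactor expansion or by noting that A is similar to its Jordan form J, which has the same characteristic polynomial as A) gives
  χ_A(x) = x^3 - 18*x^2 + 108*x - 216
which factors as (x - 6)^3. The eigenvalues (with algebraic multiplicities) are λ = 6 with multiplicity 3.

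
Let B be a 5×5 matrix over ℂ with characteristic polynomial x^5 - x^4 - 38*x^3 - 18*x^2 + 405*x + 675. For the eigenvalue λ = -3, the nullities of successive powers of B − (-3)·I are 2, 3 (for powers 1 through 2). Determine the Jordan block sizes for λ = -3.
Block sizes for λ = -3: [2, 1]

From the dimensions of kernels of powers, the number of Jordan blocks of size at least j is d_j − d_{j−1} where d_j = dim ker(N^j) (with d_0 = 0). Computing the differences gives [2, 1].
The number of blocks of size exactly k is (#blocks of size ≥ k) − (#blocks of size ≥ k + 1), so the partition is: 1 block(s) of size 1, 1 block(s) of size 2.
In nonincreasing order the block sizes are [2, 1].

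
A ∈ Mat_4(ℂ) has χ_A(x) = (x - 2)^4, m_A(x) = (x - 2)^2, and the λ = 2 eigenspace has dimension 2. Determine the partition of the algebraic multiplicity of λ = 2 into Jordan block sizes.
Block sizes for λ = 2: [2, 2]

Step 1 — from the characteristic polynomial, algebraic multiplicity of λ = 2 is 4. From dim ker(A − (2)·I) = 2, there are exactly 2 Jordan blocks for λ = 2.
Step 2 — from the minimal polynomial, the factor (x − 2)^2 tells us the largest block for λ = 2 has size 2.
Step 3 — with total size 4, 2 blocks, and largest block 2, the block sizes (in nonincreasing order) are [2, 2].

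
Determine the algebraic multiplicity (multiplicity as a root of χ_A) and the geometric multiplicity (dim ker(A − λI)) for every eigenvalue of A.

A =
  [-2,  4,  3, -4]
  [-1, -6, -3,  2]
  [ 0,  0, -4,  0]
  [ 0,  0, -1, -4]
λ = -4: alg = 4, geom = 2

Step 1 — factor the characteristic polynomial to read off the algebraic multiplicities:
  χ_A(x) = (x + 4)^4

Step 2 — compute geometric multiplicities via the rank-nullity identity g(λ) = n − rank(A − λI):
  rank(A − (-4)·I) = 2, so dim ker(A − (-4)·I) = n − 2 = 2

Summary:
  λ = -4: algebraic multiplicity = 4, geometric multiplicity = 2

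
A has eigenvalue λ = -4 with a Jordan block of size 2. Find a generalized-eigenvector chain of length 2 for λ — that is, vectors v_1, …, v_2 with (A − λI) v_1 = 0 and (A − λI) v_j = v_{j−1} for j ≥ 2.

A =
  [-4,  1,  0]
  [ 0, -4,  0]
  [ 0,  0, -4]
A Jordan chain for λ = -4 of length 2:
v_1 = (1, 0, 0)ᵀ
v_2 = (0, 1, 0)ᵀ

Let N = A − (-4)·I. We want v_2 with N^2 v_2 = 0 but N^1 v_2 ≠ 0; then v_{j-1} := N · v_j for j = 2, …, 2.

Pick v_2 = (0, 1, 0)ᵀ.
Then v_1 = N · v_2 = (1, 0, 0)ᵀ.

Sanity check: (A − (-4)·I) v_1 = (0, 0, 0)ᵀ = 0. ✓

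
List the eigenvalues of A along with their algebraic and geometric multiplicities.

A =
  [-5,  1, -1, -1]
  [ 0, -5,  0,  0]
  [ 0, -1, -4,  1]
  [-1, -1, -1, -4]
λ = -5: alg = 2, geom = 2; λ = -4: alg = 2, geom = 1

Step 1 — factor the characteristic polynomial to read off the algebraic multiplicities:
  χ_A(x) = (x + 4)^2*(x + 5)^2

Step 2 — compute geometric multiplicities via the rank-nullity identity g(λ) = n − rank(A − λI):
  rank(A − (-5)·I) = 2, so dim ker(A − (-5)·I) = n − 2 = 2
  rank(A − (-4)·I) = 3, so dim ker(A − (-4)·I) = n − 3 = 1

Summary:
  λ = -5: algebraic multiplicity = 2, geometric multiplicity = 2
  λ = -4: algebraic multiplicity = 2, geometric multiplicity = 1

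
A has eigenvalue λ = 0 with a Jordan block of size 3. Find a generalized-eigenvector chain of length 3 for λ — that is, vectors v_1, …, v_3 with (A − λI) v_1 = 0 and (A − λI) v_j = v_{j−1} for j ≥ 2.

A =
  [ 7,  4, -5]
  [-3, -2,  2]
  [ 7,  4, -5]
A Jordan chain for λ = 0 of length 3:
v_1 = (2, -1, 2)ᵀ
v_2 = (7, -3, 7)ᵀ
v_3 = (1, 0, 0)ᵀ

Let N = A − (0)·I. We want v_3 with N^3 v_3 = 0 but N^2 v_3 ≠ 0; then v_{j-1} := N · v_j for j = 3, …, 2.

Pick v_3 = (1, 0, 0)ᵀ.
Then v_2 = N · v_3 = (7, -3, 7)ᵀ.
Then v_1 = N · v_2 = (2, -1, 2)ᵀ.

Sanity check: (A − (0)·I) v_1 = (0, 0, 0)ᵀ = 0. ✓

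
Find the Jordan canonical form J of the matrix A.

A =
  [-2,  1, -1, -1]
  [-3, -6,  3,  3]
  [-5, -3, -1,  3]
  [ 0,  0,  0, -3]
J_3(-3) ⊕ J_1(-3)

The characteristic polynomial is
  det(x·I − A) = x^4 + 12*x^3 + 54*x^2 + 108*x + 81 = (x + 3)^4

Eigenvalues and multiplicities (the geometric multiplicity of λ is n − rank(A − λI), which equals the number of Jordan blocks for λ):
  λ = -3: algebraic multiplicity = 4, geometric multiplicity = 2

Determining the block sizes for each eigenvalue:
  λ = -3: with am = 4 and gm = 2, the partition is not yet determined (e.g. several partitions of 4 into 2 parts exist). Let N = A − (-3)·I. Computing rank(N^1) = 2, rank(N^2) = 1, rank(N^3) = 0; the number of blocks of size ≥ j is rank(N^{j−1}) − rank(N^j), giving [2, 1, 1]. So we have 1 block(s) of size 3, 1 block(s) of size 1 → block sizes [3, 1]

Assembling the blocks gives a Jordan form
J =
  [-3,  1,  0,  0]
  [ 0, -3,  1,  0]
  [ 0,  0, -3,  0]
  [ 0,  0,  0, -3]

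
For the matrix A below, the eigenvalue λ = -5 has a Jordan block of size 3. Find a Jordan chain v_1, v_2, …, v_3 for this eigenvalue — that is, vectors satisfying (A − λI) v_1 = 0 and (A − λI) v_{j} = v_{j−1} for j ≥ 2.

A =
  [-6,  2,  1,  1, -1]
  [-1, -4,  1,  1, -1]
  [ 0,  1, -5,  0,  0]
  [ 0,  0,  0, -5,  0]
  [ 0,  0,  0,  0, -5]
A Jordan chain for λ = -5 of length 3:
v_1 = (-1, 0, -1, 0, 0)ᵀ
v_2 = (-1, -1, 0, 0, 0)ᵀ
v_3 = (1, 0, 0, 0, 0)ᵀ

Let N = A − (-5)·I. We want v_3 with N^3 v_3 = 0 but N^2 v_3 ≠ 0; then v_{j-1} := N · v_j for j = 3, …, 2.

Pick v_3 = (1, 0, 0, 0, 0)ᵀ.
Then v_2 = N · v_3 = (-1, -1, 0, 0, 0)ᵀ.
Then v_1 = N · v_2 = (-1, 0, -1, 0, 0)ᵀ.

Sanity check: (A − (-5)·I) v_1 = (0, 0, 0, 0, 0)ᵀ = 0. ✓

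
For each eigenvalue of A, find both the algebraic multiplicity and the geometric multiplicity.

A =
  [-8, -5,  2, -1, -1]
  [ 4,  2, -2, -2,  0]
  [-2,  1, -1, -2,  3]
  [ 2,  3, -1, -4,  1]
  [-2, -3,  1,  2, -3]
λ = -4: alg = 2, geom = 1; λ = -2: alg = 3, geom = 2

Step 1 — factor the characteristic polynomial to read off the algebraic multiplicities:
  χ_A(x) = (x + 2)^3*(x + 4)^2

Step 2 — compute geometric multiplicities via the rank-nullity identity g(λ) = n − rank(A − λI):
  rank(A − (-4)·I) = 4, so dim ker(A − (-4)·I) = n − 4 = 1
  rank(A − (-2)·I) = 3, so dim ker(A − (-2)·I) = n − 3 = 2

Summary:
  λ = -4: algebraic multiplicity = 2, geometric multiplicity = 1
  λ = -2: algebraic multiplicity = 3, geometric multiplicity = 2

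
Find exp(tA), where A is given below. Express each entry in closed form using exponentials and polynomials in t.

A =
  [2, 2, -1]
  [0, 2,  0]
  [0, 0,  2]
e^{tA} =
  [exp(2*t), 2*t*exp(2*t), -t*exp(2*t)]
  [0, exp(2*t), 0]
  [0, 0, exp(2*t)]

Strategy: write A = P · J · P⁻¹ where J is a Jordan canonical form, so e^{tA} = P · e^{tJ} · P⁻¹, and e^{tJ} can be computed block-by-block.

A has Jordan form
J =
  [2, 1, 0]
  [0, 2, 0]
  [0, 0, 2]
(up to reordering of blocks).

Per-block formulas:
  For a 2×2 Jordan block J_2(2): exp(t · J_2(2)) = e^(2t)·(I + t·N), where N is the 2×2 nilpotent shift.
  For a 1×1 block at λ = 2: exp(t · [2]) = [e^(2t)].

After assembling e^{tJ} and conjugating by P, we get:

e^{tA} =
  [exp(2*t), 2*t*exp(2*t), -t*exp(2*t)]
  [0, exp(2*t), 0]
  [0, 0, exp(2*t)]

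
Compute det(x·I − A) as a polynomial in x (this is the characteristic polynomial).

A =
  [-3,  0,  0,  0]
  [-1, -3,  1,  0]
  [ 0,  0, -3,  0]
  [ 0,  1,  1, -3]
x^4 + 12*x^3 + 54*x^2 + 108*x + 81

Expanding det(x·I − A) (e.g. by cofactor expansion or by noting that A is similar to its Jordan form J, which has the same characteristic polynomial as A) gives
  χ_A(x) = x^4 + 12*x^3 + 54*x^2 + 108*x + 81
which factors as (x + 3)^4. The eigenvalues (with algebraic multiplicities) are λ = -3 with multiplicity 4.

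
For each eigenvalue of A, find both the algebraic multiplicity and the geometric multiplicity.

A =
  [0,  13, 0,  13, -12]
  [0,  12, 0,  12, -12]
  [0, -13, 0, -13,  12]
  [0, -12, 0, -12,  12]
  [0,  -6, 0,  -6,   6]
λ = 0: alg = 4, geom = 3; λ = 6: alg = 1, geom = 1

Step 1 — factor the characteristic polynomial to read off the algebraic multiplicities:
  χ_A(x) = x^4*(x - 6)

Step 2 — compute geometric multiplicities via the rank-nullity identity g(λ) = n − rank(A − λI):
  rank(A − (0)·I) = 2, so dim ker(A − (0)·I) = n − 2 = 3
  rank(A − (6)·I) = 4, so dim ker(A − (6)·I) = n − 4 = 1

Summary:
  λ = 0: algebraic multiplicity = 4, geometric multiplicity = 3
  λ = 6: algebraic multiplicity = 1, geometric multiplicity = 1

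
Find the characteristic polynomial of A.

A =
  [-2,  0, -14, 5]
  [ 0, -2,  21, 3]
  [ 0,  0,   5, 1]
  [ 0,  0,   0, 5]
x^4 - 6*x^3 - 11*x^2 + 60*x + 100

Expanding det(x·I − A) (e.g. by cofactor expansion or by noting that A is similar to its Jordan form J, which has the same characteristic polynomial as A) gives
  χ_A(x) = x^4 - 6*x^3 - 11*x^2 + 60*x + 100
which factors as (x - 5)^2*(x + 2)^2. The eigenvalues (with algebraic multiplicities) are λ = -2 with multiplicity 2, λ = 5 with multiplicity 2.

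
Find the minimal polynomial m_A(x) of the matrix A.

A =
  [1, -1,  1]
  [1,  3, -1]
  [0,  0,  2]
x^2 - 4*x + 4

The characteristic polynomial is χ_A(x) = (x - 2)^3, so the eigenvalues are known. The minimal polynomial is
  m_A(x) = Π_λ (x − λ)^{k_λ}
where k_λ is the size of the *largest* Jordan block for λ (equivalently, the smallest k with (A − λI)^k v = 0 for every generalised eigenvector v of λ).

  λ = 2: largest Jordan block has size 2, contributing (x − 2)^2

So m_A(x) = (x - 2)^2 = x^2 - 4*x + 4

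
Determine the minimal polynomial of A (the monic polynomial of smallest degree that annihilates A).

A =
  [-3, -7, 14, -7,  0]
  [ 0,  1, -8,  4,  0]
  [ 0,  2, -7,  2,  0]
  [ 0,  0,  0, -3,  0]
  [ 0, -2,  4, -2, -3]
x^2 + 6*x + 9

The characteristic polynomial is χ_A(x) = (x + 3)^5, so the eigenvalues are known. The minimal polynomial is
  m_A(x) = Π_λ (x − λ)^{k_λ}
where k_λ is the size of the *largest* Jordan block for λ (equivalently, the smallest k with (A − λI)^k v = 0 for every generalised eigenvector v of λ).

  λ = -3: largest Jordan block has size 2, contributing (x + 3)^2

So m_A(x) = (x + 3)^2 = x^2 + 6*x + 9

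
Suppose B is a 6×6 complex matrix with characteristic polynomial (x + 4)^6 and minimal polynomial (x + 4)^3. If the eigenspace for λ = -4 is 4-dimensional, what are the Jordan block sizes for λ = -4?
Block sizes for λ = -4: [3, 1, 1, 1]

Step 1 — from the characteristic polynomial, algebraic multiplicity of λ = -4 is 6. From dim ker(B − (-4)·I) = 4, there are exactly 4 Jordan blocks for λ = -4.
Step 2 — from the minimal polynomial, the factor (x + 4)^3 tells us the largest block for λ = -4 has size 3.
Step 3 — with total size 6, 4 blocks, and largest block 3, the block sizes (in nonincreasing order) are [3, 1, 1, 1].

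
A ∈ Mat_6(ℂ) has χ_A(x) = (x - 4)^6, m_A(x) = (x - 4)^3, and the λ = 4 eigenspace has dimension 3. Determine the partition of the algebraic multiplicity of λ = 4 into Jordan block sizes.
Block sizes for λ = 4: [3, 2, 1]

Step 1 — from the characteristic polynomial, algebraic multiplicity of λ = 4 is 6. From dim ker(A − (4)·I) = 3, there are exactly 3 Jordan blocks for λ = 4.
Step 2 — from the minimal polynomial, the factor (x − 4)^3 tells us the largest block for λ = 4 has size 3.
Step 3 — with total size 6, 3 blocks, and largest block 3, the block sizes (in nonincreasing order) are [3, 2, 1].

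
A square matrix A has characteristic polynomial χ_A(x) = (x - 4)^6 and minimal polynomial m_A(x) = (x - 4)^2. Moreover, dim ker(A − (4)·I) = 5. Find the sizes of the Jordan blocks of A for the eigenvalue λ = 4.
Block sizes for λ = 4: [2, 1, 1, 1, 1]

Step 1 — from the characteristic polynomial, algebraic multiplicity of λ = 4 is 6. From dim ker(A − (4)·I) = 5, there are exactly 5 Jordan blocks for λ = 4.
Step 2 — from the minimal polynomial, the factor (x − 4)^2 tells us the largest block for λ = 4 has size 2.
Step 3 — with total size 6, 5 blocks, and largest block 2, the block sizes (in nonincreasing order) are [2, 1, 1, 1, 1].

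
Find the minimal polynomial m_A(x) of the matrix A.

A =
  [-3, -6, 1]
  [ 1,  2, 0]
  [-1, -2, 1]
x^3

The characteristic polynomial is χ_A(x) = x^3, so the eigenvalues are known. The minimal polynomial is
  m_A(x) = Π_λ (x − λ)^{k_λ}
where k_λ is the size of the *largest* Jordan block for λ (equivalently, the smallest k with (A − λI)^k v = 0 for every generalised eigenvector v of λ).

  λ = 0: largest Jordan block has size 3, contributing (x − 0)^3

So m_A(x) = x^3 = x^3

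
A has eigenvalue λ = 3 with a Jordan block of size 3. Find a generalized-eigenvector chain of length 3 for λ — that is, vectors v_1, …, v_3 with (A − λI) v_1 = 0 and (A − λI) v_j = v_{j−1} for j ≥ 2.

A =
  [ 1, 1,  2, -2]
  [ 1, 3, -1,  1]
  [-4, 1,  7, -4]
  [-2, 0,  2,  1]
A Jordan chain for λ = 3 of length 3:
v_1 = (1, 0, 1, 0)ᵀ
v_2 = (-2, 1, -4, -2)ᵀ
v_3 = (1, 0, 0, 0)ᵀ

Let N = A − (3)·I. We want v_3 with N^3 v_3 = 0 but N^2 v_3 ≠ 0; then v_{j-1} := N · v_j for j = 3, …, 2.

Pick v_3 = (1, 0, 0, 0)ᵀ.
Then v_2 = N · v_3 = (-2, 1, -4, -2)ᵀ.
Then v_1 = N · v_2 = (1, 0, 1, 0)ᵀ.

Sanity check: (A − (3)·I) v_1 = (0, 0, 0, 0)ᵀ = 0. ✓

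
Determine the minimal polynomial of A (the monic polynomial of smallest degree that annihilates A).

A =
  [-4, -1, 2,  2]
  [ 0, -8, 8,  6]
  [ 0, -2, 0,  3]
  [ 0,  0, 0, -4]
x^2 + 8*x + 16

The characteristic polynomial is χ_A(x) = (x + 4)^4, so the eigenvalues are known. The minimal polynomial is
  m_A(x) = Π_λ (x − λ)^{k_λ}
where k_λ is the size of the *largest* Jordan block for λ (equivalently, the smallest k with (A − λI)^k v = 0 for every generalised eigenvector v of λ).

  λ = -4: largest Jordan block has size 2, contributing (x + 4)^2

So m_A(x) = (x + 4)^2 = x^2 + 8*x + 16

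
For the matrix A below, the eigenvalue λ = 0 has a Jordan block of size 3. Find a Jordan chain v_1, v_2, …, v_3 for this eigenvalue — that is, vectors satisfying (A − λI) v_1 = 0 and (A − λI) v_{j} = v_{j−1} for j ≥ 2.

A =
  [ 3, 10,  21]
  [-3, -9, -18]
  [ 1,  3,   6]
A Jordan chain for λ = 0 of length 3:
v_1 = (3, -3, 1)ᵀ
v_2 = (10, -9, 3)ᵀ
v_3 = (0, 1, 0)ᵀ

Let N = A − (0)·I. We want v_3 with N^3 v_3 = 0 but N^2 v_3 ≠ 0; then v_{j-1} := N · v_j for j = 3, …, 2.

Pick v_3 = (0, 1, 0)ᵀ.
Then v_2 = N · v_3 = (10, -9, 3)ᵀ.
Then v_1 = N · v_2 = (3, -3, 1)ᵀ.

Sanity check: (A − (0)·I) v_1 = (0, 0, 0)ᵀ = 0. ✓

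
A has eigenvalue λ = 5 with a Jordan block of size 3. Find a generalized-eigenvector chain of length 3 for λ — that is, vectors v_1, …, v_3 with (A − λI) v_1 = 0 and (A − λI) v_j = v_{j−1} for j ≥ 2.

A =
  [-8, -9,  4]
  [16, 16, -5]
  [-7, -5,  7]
A Jordan chain for λ = 5 of length 3:
v_1 = (-3, 3, -3)ᵀ
v_2 = (-13, 16, -7)ᵀ
v_3 = (1, 0, 0)ᵀ

Let N = A − (5)·I. We want v_3 with N^3 v_3 = 0 but N^2 v_3 ≠ 0; then v_{j-1} := N · v_j for j = 3, …, 2.

Pick v_3 = (1, 0, 0)ᵀ.
Then v_2 = N · v_3 = (-13, 16, -7)ᵀ.
Then v_1 = N · v_2 = (-3, 3, -3)ᵀ.

Sanity check: (A − (5)·I) v_1 = (0, 0, 0)ᵀ = 0. ✓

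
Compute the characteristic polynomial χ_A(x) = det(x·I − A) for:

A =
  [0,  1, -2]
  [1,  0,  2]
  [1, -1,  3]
x^3 - 3*x^2 + 3*x - 1

Expanding det(x·I − A) (e.g. by cofactor expansion or by noting that A is similar to its Jordan form J, which has the same characteristic polynomial as A) gives
  χ_A(x) = x^3 - 3*x^2 + 3*x - 1
which factors as (x - 1)^3. The eigenvalues (with algebraic multiplicities) are λ = 1 with multiplicity 3.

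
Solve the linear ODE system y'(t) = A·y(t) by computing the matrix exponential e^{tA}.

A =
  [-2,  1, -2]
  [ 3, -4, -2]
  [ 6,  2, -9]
e^{tA} =
  [3*t*exp(-5*t) + exp(-5*t), t*exp(-5*t), -2*t*exp(-5*t)]
  [3*t*exp(-5*t), t*exp(-5*t) + exp(-5*t), -2*t*exp(-5*t)]
  [6*t*exp(-5*t), 2*t*exp(-5*t), -4*t*exp(-5*t) + exp(-5*t)]

Strategy: write A = P · J · P⁻¹ where J is a Jordan canonical form, so e^{tA} = P · e^{tJ} · P⁻¹, and e^{tJ} can be computed block-by-block.

A has Jordan form
J =
  [-5,  1,  0]
  [ 0, -5,  0]
  [ 0,  0, -5]
(up to reordering of blocks).

Per-block formulas:
  For a 1×1 block at λ = -5: exp(t · [-5]) = [e^(-5t)].
  For a 2×2 Jordan block J_2(-5): exp(t · J_2(-5)) = e^(-5t)·(I + t·N), where N is the 2×2 nilpotent shift.

After assembling e^{tJ} and conjugating by P, we get:

e^{tA} =
  [3*t*exp(-5*t) + exp(-5*t), t*exp(-5*t), -2*t*exp(-5*t)]
  [3*t*exp(-5*t), t*exp(-5*t) + exp(-5*t), -2*t*exp(-5*t)]
  [6*t*exp(-5*t), 2*t*exp(-5*t), -4*t*exp(-5*t) + exp(-5*t)]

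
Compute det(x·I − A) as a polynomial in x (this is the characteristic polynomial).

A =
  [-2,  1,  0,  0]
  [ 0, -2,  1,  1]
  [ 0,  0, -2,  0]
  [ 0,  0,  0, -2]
x^4 + 8*x^3 + 24*x^2 + 32*x + 16

Expanding det(x·I − A) (e.g. by cofactor expansion or by noting that A is similar to its Jordan form J, which has the same characteristic polynomial as A) gives
  χ_A(x) = x^4 + 8*x^3 + 24*x^2 + 32*x + 16
which factors as (x + 2)^4. The eigenvalues (with algebraic multiplicities) are λ = -2 with multiplicity 4.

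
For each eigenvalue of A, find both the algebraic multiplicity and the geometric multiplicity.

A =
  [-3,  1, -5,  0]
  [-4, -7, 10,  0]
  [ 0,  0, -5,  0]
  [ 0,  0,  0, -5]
λ = -5: alg = 4, geom = 3

Step 1 — factor the characteristic polynomial to read off the algebraic multiplicities:
  χ_A(x) = (x + 5)^4

Step 2 — compute geometric multiplicities via the rank-nullity identity g(λ) = n − rank(A − λI):
  rank(A − (-5)·I) = 1, so dim ker(A − (-5)·I) = n − 1 = 3

Summary:
  λ = -5: algebraic multiplicity = 4, geometric multiplicity = 3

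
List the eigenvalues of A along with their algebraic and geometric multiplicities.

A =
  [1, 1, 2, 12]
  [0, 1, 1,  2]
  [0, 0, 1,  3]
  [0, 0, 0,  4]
λ = 1: alg = 3, geom = 1; λ = 4: alg = 1, geom = 1

Step 1 — factor the characteristic polynomial to read off the algebraic multiplicities:
  χ_A(x) = (x - 4)*(x - 1)^3

Step 2 — compute geometric multiplicities via the rank-nullity identity g(λ) = n − rank(A − λI):
  rank(A − (1)·I) = 3, so dim ker(A − (1)·I) = n − 3 = 1
  rank(A − (4)·I) = 3, so dim ker(A − (4)·I) = n − 3 = 1

Summary:
  λ = 1: algebraic multiplicity = 3, geometric multiplicity = 1
  λ = 4: algebraic multiplicity = 1, geometric multiplicity = 1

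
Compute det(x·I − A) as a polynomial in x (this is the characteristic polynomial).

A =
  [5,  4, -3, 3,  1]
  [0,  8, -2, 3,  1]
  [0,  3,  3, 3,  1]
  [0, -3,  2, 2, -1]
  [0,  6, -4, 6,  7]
x^5 - 25*x^4 + 250*x^3 - 1250*x^2 + 3125*x - 3125

Expanding det(x·I − A) (e.g. by cofactor expansion or by noting that A is similar to its Jordan form J, which has the same characteristic polynomial as A) gives
  χ_A(x) = x^5 - 25*x^4 + 250*x^3 - 1250*x^2 + 3125*x - 3125
which factors as (x - 5)^5. The eigenvalues (with algebraic multiplicities) are λ = 5 with multiplicity 5.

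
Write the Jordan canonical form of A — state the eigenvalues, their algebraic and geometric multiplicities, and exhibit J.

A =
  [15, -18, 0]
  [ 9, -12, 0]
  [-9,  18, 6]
J_1(-3) ⊕ J_1(6) ⊕ J_1(6)

The characteristic polynomial is
  det(x·I − A) = x^3 - 9*x^2 + 108 = (x - 6)^2*(x + 3)

Eigenvalues and multiplicities (the geometric multiplicity of λ is n − rank(A − λI), which equals the number of Jordan blocks for λ):
  λ = -3: algebraic multiplicity = 1, geometric multiplicity = 1
  λ = 6: algebraic multiplicity = 2, geometric multiplicity = 2

Determining the block sizes for each eigenvalue:
  λ = -3: one block (gm = 1), so the single block has size am = 1 → block sizes [1]
  λ = 6: gm = am = 2, so every block has size 1 → block sizes [1, 1]

Assembling the blocks gives a Jordan form
J =
  [-3, 0, 0]
  [ 0, 6, 0]
  [ 0, 0, 6]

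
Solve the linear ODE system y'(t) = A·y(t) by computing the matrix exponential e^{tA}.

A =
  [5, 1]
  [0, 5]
e^{tA} =
  [exp(5*t), t*exp(5*t)]
  [0, exp(5*t)]

Strategy: write A = P · J · P⁻¹ where J is a Jordan canonical form, so e^{tA} = P · e^{tJ} · P⁻¹, and e^{tJ} can be computed block-by-block.

A has Jordan form
J =
  [5, 1]
  [0, 5]
(up to reordering of blocks).

Per-block formulas:
  For a 2×2 Jordan block J_2(5): exp(t · J_2(5)) = e^(5t)·(I + t·N), where N is the 2×2 nilpotent shift.

After assembling e^{tJ} and conjugating by P, we get:

e^{tA} =
  [exp(5*t), t*exp(5*t)]
  [0, exp(5*t)]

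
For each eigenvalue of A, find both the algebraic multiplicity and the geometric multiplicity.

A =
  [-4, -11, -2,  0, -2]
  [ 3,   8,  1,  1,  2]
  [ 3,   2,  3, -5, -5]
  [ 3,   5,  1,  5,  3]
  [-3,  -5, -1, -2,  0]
λ = 2: alg = 3, geom = 1; λ = 3: alg = 2, geom = 1

Step 1 — factor the characteristic polynomial to read off the algebraic multiplicities:
  χ_A(x) = (x - 3)^2*(x - 2)^3

Step 2 — compute geometric multiplicities via the rank-nullity identity g(λ) = n − rank(A − λI):
  rank(A − (2)·I) = 4, so dim ker(A − (2)·I) = n − 4 = 1
  rank(A − (3)·I) = 4, so dim ker(A − (3)·I) = n − 4 = 1

Summary:
  λ = 2: algebraic multiplicity = 3, geometric multiplicity = 1
  λ = 3: algebraic multiplicity = 2, geometric multiplicity = 1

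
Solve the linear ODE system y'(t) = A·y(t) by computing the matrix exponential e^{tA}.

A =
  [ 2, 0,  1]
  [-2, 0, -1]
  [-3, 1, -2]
e^{tA} =
  [t^2/2 + 2*t + 1, t^2/2, t]
  [-t^2/2 - 2*t, 1 - t^2/2, -t]
  [-t^2 - 3*t, -t^2 + t, 1 - 2*t]

Strategy: write A = P · J · P⁻¹ where J is a Jordan canonical form, so e^{tA} = P · e^{tJ} · P⁻¹, and e^{tJ} can be computed block-by-block.

A has Jordan form
J =
  [0, 1, 0]
  [0, 0, 1]
  [0, 0, 0]
(up to reordering of blocks).

Per-block formulas:
  For a 3×3 Jordan block J_3(0): exp(t · J_3(0)) = e^(0t)·(I + t·N + (t^2/2)·N^2), where N is the 3×3 nilpotent shift.

After assembling e^{tJ} and conjugating by P, we get:

e^{tA} =
  [t^2/2 + 2*t + 1, t^2/2, t]
  [-t^2/2 - 2*t, 1 - t^2/2, -t]
  [-t^2 - 3*t, -t^2 + t, 1 - 2*t]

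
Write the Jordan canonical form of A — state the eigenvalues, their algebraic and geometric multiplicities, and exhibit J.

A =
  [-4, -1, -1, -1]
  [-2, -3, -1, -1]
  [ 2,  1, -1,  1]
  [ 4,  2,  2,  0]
J_2(-2) ⊕ J_1(-2) ⊕ J_1(-2)

The characteristic polynomial is
  det(x·I − A) = x^4 + 8*x^3 + 24*x^2 + 32*x + 16 = (x + 2)^4

Eigenvalues and multiplicities (the geometric multiplicity of λ is n − rank(A − λI), which equals the number of Jordan blocks for λ):
  λ = -2: algebraic multiplicity = 4, geometric multiplicity = 3

Determining the block sizes for each eigenvalue:
  λ = -2: 3 blocks summing to 4 forces exactly one block of size 2 and the rest size 1 → block sizes [2, 1, 1]

Assembling the blocks gives a Jordan form
J =
  [-2,  1,  0,  0]
  [ 0, -2,  0,  0]
  [ 0,  0, -2,  0]
  [ 0,  0,  0, -2]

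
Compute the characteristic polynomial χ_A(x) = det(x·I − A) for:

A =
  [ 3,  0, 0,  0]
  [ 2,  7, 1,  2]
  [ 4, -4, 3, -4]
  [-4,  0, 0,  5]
x^4 - 18*x^3 + 120*x^2 - 350*x + 375

Expanding det(x·I − A) (e.g. by cofactor expansion or by noting that A is similar to its Jordan form J, which has the same characteristic polynomial as A) gives
  χ_A(x) = x^4 - 18*x^3 + 120*x^2 - 350*x + 375
which factors as (x - 5)^3*(x - 3). The eigenvalues (with algebraic multiplicities) are λ = 3 with multiplicity 1, λ = 5 with multiplicity 3.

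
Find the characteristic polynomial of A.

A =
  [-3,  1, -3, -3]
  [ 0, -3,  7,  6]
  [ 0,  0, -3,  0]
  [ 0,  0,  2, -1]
x^4 + 10*x^3 + 36*x^2 + 54*x + 27

Expanding det(x·I − A) (e.g. by cofactor expansion or by noting that A is similar to its Jordan form J, which has the same characteristic polynomial as A) gives
  χ_A(x) = x^4 + 10*x^3 + 36*x^2 + 54*x + 27
which factors as (x + 1)*(x + 3)^3. The eigenvalues (with algebraic multiplicities) are λ = -3 with multiplicity 3, λ = -1 with multiplicity 1.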